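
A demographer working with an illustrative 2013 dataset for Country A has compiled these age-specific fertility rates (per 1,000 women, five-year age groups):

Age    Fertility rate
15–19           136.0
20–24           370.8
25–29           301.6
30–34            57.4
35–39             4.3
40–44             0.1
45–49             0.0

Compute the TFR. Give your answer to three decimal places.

Sum of ASFRs = 136.0 + 370.8 + 301.6 + 57.4 + 4.3 + 0.1 + 0.0 = 870.2
TFR = 5 × 870.2 / 1000 = 4.351

4.351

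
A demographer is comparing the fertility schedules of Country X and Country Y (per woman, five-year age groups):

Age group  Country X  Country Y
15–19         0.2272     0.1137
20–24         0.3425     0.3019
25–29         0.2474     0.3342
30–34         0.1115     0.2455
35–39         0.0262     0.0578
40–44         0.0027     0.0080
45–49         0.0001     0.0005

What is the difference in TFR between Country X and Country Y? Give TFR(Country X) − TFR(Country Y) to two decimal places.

Country X:
  Sum of ASFRs = 0.2272 + 0.3425 + 0.2474 + 0.1115 + 0.0262 + 0.0027 + 0.0001 = 0.9576
  TFR = 5 × 0.9576 = 4.788
Country Y:
  Sum of ASFRs = 0.1137 + 0.3019 + 0.3342 + 0.2455 + 0.0578 + 0.0080 + 0.0005 = 1.0616
  TFR = 5 × 1.0616 = 5.308
Difference = 4.788 − 5.308 = -0.52

-0.52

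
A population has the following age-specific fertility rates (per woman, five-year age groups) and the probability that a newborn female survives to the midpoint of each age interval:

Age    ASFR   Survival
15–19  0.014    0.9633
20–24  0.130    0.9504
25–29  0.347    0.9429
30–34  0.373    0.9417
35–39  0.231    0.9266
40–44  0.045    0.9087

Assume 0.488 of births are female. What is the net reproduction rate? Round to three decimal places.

Proportion female at birth = 0.488.
Per-age-group product (5 × ASFR × survival probability):
  15–19: 5 × 0.014 × 0.9633 = 0.06743
  20–24: 5 × 0.130 × 0.9504 = 0.61776
  25–29: 5 × 0.347 × 0.9429 = 1.63593
  30–34: 5 × 0.373 × 0.9417 = 1.75627
  35–39: 5 × 0.231 × 0.9266 = 1.07022
  40–44: 5 × 0.045 × 0.9087 = 0.20446
Sum = 5.35207
NRR = 0.488 × 5.35207 = 2.61181
An NRR exceeding 1 indicates intrinsic growth under these rates.

2.612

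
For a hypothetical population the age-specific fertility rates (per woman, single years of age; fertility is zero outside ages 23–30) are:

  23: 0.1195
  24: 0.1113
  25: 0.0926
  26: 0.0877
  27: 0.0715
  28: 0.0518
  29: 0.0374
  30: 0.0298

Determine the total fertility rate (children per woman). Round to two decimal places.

Sum of ASFRs = 0.1195 + 0.1113 + 0.0926 + 0.0877 + 0.0715 + 0.0518 + 0.0374 + 0.0298 = 0.6016
TFR = 0.6016

0.60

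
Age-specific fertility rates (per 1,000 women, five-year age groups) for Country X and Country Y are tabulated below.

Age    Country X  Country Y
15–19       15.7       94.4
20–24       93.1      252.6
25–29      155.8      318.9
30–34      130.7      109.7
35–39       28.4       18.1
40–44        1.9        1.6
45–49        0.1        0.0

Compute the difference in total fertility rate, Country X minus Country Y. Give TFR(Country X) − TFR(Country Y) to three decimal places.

Country X:
  Sum of ASFRs = 15.7 + 93.1 + 155.8 + 130.7 + 28.4 + 1.9 + 0.1 = 425.7
  TFR = 5 × 425.7 / 1000 = 2.1285
Country Y:
  Sum of ASFRs = 94.4 + 252.6 + 318.9 + 109.7 + 18.1 + 1.6 + 0.0 = 795.3
  TFR = 5 × 795.3 / 1000 = 3.9765
Difference = 2.1285 − 3.9765 = -1.848

-1.848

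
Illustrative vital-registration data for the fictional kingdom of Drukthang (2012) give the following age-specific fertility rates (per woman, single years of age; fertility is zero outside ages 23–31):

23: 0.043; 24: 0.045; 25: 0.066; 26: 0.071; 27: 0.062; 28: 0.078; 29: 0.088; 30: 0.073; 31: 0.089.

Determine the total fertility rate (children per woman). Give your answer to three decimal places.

0.615

Sum of ASFRs = 0.043 + 0.045 + 0.066 + 0.071 + 0.062 + 0.078 + 0.088 + 0.073 + 0.089 = 0.615
TFR = 0.615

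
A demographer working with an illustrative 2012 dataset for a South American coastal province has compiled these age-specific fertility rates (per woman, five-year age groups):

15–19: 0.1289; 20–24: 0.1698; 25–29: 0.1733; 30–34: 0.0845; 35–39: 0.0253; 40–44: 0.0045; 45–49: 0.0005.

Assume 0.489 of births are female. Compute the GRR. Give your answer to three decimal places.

Proportion female at birth = 0.489.
Sum of ASFRs = 0.1289 + 0.1698 + 0.1733 + 0.0845 + 0.0253 + 0.0045 + 0.0005 = 0.5868
TFR = 5 × 0.5868 = 2.934
GRR = 0.489 × 2.934 = 1.43473

1.435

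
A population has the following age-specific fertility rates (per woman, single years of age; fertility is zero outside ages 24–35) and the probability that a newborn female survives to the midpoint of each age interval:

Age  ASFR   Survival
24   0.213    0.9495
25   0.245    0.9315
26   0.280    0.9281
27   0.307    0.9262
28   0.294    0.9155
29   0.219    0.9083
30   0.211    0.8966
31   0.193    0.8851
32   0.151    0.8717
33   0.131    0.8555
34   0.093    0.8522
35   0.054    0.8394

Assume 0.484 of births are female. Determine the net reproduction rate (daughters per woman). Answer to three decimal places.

Proportion female at birth = 0.484.
Weighting each age-specific rate by interval width and survival:
  24: 1 × 0.213 × 0.9495 = 0.20224
  25: 1 × 0.245 × 0.9315 = 0.22822
  26: 1 × 0.280 × 0.9281 = 0.25987
  27: 1 × 0.307 × 0.9262 = 0.28434
  28: 1 × 0.294 × 0.9155 = 0.26916
  29: 1 × 0.219 × 0.9083 = 0.19892
  30: 1 × 0.211 × 0.8966 = 0.18918
  31: 1 × 0.193 × 0.8851 = 0.17082
  32: 1 × 0.151 × 0.8717 = 0.13163
  33: 1 × 0.131 × 0.8555 = 0.11207
  34: 1 × 0.093 × 0.8522 = 0.07925
  35: 1 × 0.054 × 0.8394 = 0.04533
Sum = 2.17103
NRR = 0.484 × 2.17103 = 1.05078

1.051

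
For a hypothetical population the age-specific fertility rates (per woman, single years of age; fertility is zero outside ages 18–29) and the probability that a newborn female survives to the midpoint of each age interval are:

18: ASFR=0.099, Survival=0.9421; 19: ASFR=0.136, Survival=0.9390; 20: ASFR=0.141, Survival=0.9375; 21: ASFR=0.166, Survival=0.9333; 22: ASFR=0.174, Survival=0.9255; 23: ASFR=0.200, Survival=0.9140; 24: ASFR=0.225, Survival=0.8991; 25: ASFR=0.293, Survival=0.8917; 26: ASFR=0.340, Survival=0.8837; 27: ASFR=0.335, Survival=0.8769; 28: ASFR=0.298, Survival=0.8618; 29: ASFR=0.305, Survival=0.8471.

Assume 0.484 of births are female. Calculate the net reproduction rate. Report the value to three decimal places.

Proportion female at birth = 0.484.
Survival-weighted fertility by age (1·fₓ·Sₓ):
  18: 1 × 0.099 × 0.9421 = 0.09327
  19: 1 × 0.136 × 0.9390 = 0.12770
  20: 1 × 0.141 × 0.9375 = 0.13219
  21: 1 × 0.166 × 0.9333 = 0.15493
  22: 1 × 0.174 × 0.9255 = 0.16104
  23: 1 × 0.200 × 0.9140 = 0.18280
  24: 1 × 0.225 × 0.8991 = 0.20230
  25: 1 × 0.293 × 0.8917 = 0.26127
  26: 1 × 0.340 × 0.8837 = 0.30046
  27: 1 × 0.335 × 0.8769 = 0.29376
  28: 1 × 0.298 × 0.8618 = 0.25682
  29: 1 × 0.305 × 0.8471 = 0.25837
Sum = 2.42491
NRR = 0.484 × 2.42491 = 1.17366
With NRR above 1 the population is above replacement fertility.

1.174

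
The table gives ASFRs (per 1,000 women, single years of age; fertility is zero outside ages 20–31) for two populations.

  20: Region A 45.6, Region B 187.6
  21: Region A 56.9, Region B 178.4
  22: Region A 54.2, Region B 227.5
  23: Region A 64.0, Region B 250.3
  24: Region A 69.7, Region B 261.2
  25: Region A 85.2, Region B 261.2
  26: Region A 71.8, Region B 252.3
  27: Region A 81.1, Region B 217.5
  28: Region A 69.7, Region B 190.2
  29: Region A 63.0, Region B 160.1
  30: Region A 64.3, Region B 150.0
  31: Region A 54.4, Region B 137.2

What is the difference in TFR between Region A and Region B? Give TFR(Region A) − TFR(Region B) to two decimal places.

Region A:
  Sum of ASFRs = 45.6 + 56.9 + 54.2 + 64.0 + 69.7 + 85.2 + 71.8 + 81.1 + 69.7 + 63.0 + 64.3 + 54.4 = 779.9
  TFR = 779.9 / 1000 = 0.7799
Region B:
  Sum of ASFRs = 187.6 + 178.4 + 227.5 + 250.3 + 261.2 + 261.2 + 252.3 + 217.5 + 190.2 + 160.1 + 150.0 + 137.2 = 2473.5
  TFR = 2473.5 / 1000 = 2.4735
Difference = 0.7799 − 2.4735 = -1.6936

-1.69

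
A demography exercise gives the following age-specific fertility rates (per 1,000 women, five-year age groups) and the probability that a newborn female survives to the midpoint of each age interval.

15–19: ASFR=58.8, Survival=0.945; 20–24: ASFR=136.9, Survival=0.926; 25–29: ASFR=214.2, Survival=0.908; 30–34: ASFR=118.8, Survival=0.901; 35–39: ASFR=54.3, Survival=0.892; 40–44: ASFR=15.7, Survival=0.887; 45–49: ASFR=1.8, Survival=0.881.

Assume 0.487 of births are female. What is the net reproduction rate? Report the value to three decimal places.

Proportion female at birth = 0.487.
Weighting each age-specific rate by interval width and survival:
  15–19: 5 × 58.8/1000 × 0.945 = 0.27783
  20–24: 5 × 136.9/1000 × 0.926 = 0.63385
  25–29: 5 × 214.2/1000 × 0.908 = 0.97247
  30–34: 5 × 118.8/1000 × 0.901 = 0.53519
  35–39: 5 × 54.3/1000 × 0.892 = 0.24218
  40–44: 5 × 15.7/1000 × 0.887 = 0.06963
  45–49: 5 × 1.8/1000 × 0.881 = 0.00793
Sum = 2.73908
NRR = 0.487 × 2.73908 = 1.33393

1.334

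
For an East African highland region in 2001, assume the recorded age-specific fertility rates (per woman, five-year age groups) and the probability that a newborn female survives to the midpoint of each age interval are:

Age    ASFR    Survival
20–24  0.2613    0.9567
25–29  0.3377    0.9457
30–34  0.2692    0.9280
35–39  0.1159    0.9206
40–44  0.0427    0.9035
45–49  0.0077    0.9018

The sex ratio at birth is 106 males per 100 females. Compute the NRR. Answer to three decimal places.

Proportion female at birth = 100 / (100 + 106) = 0.48544.
Weighting each age-specific rate by interval width and survival:
  20–24: 5 × 0.2613 × 0.9567 = 1.24993
  25–29: 5 × 0.3377 × 0.9457 = 1.59681
  30–34: 5 × 0.2692 × 0.9280 = 1.24909
  35–39: 5 × 0.1159 × 0.9206 = 0.53349
  40–44: 5 × 0.0427 × 0.9035 = 0.19290
  45–49: 5 × 0.0077 × 0.9018 = 0.03472
Sum = 4.85694
NRR = 0.48544 × 4.85694 = 2.35775
An NRR exceeding 1 indicates intrinsic growth under these rates.

2.358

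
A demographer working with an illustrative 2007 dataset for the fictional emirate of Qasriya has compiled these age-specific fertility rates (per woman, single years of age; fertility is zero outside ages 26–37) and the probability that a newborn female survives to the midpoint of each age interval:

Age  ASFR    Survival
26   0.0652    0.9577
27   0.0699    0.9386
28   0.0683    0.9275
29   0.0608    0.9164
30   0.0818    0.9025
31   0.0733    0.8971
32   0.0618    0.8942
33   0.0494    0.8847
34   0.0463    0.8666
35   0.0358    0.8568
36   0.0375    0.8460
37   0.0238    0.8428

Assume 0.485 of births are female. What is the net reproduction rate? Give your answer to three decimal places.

Proportion female at birth = 0.485.
Per-age-group product (1 × ASFR × survival probability):
  26: 1 × 0.0652 × 0.9577 = 0.06244
  27: 1 × 0.0699 × 0.9386 = 0.06561
  28: 1 × 0.0683 × 0.9275 = 0.06335
  29: 1 × 0.0608 × 0.9164 = 0.05572
  30: 1 × 0.0818 × 0.9025 = 0.07382
  31: 1 × 0.0733 × 0.8971 = 0.06576
  32: 1 × 0.0618 × 0.8942 = 0.05526
  33: 1 × 0.0494 × 0.8847 = 0.04370
  34: 1 × 0.0463 × 0.8666 = 0.04012
  35: 1 × 0.0358 × 0.8568 = 0.03067
  36: 1 × 0.0375 × 0.8460 = 0.03173
  37: 1 × 0.0238 × 0.8428 = 0.02006
Sum = 0.60824
NRR = 0.485 × 0.60824 = 0.29500
An NRR under 1 implies long-run decline under these rates.

0.295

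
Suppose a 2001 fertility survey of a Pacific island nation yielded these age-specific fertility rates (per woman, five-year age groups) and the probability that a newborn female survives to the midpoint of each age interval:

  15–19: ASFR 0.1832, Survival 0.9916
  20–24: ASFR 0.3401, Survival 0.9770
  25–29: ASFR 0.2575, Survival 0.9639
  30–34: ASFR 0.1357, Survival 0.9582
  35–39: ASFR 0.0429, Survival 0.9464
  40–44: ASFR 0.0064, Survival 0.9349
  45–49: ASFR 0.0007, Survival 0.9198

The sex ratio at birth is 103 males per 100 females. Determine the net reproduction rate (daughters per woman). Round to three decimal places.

Proportion female at birth = 100 / (100 + 103) = 0.49261.
Each age group contributes 5 × ASFR × survival:
  15–19: 5 × 0.1832 × 0.9916 = 0.90831
  20–24: 5 × 0.3401 × 0.9770 = 1.66139
  25–29: 5 × 0.2575 × 0.9639 = 1.24102
  30–34: 5 × 0.1357 × 0.9582 = 0.65014
  35–39: 5 × 0.0429 × 0.9464 = 0.20300
  40–44: 5 × 0.0064 × 0.9349 = 0.02992
  45–49: 5 × 0.0007 × 0.9198 = 0.00322
Sum = 4.69700
NRR = 0.49261 × 4.69700 = 2.31379

2.314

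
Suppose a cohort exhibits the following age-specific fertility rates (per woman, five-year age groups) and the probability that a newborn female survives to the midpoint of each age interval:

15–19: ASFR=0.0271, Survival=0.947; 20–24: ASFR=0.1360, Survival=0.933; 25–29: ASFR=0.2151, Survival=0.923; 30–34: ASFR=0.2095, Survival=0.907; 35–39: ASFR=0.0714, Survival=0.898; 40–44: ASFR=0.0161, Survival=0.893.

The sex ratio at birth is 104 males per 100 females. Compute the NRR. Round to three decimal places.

1.519

Proportion female at birth = 100 / (100 + 104) = 0.49020.
Weighting each age-specific rate by interval width and survival:
  15–19: 5 × 0.0271 × 0.947 = 0.12832
  20–24: 5 × 0.1360 × 0.933 = 0.63444
  25–29: 5 × 0.2151 × 0.923 = 0.99269
  30–34: 5 × 0.2095 × 0.907 = 0.95008
  35–39: 5 × 0.0714 × 0.898 = 0.32059
  40–44: 5 × 0.0161 × 0.893 = 0.07189
Sum = 3.09801
NRR = 0.49020 × 3.09801 = 1.51864
NRR > 1, so each generation more than replaces itself.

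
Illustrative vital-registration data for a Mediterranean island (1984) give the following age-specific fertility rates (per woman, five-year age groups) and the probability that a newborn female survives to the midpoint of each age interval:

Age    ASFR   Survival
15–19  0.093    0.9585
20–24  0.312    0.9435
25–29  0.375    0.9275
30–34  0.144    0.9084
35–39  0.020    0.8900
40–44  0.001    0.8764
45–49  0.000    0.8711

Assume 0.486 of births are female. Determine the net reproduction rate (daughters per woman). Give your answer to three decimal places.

Proportion female at birth = 0.486.
Survival-weighted fertility by age (5·fₓ·Sₓ):
  15–19: 5 × 0.093 × 0.9585 = 0.44570
  20–24: 5 × 0.312 × 0.9435 = 1.47186
  25–29: 5 × 0.375 × 0.9275 = 1.73906
  30–34: 5 × 0.144 × 0.9084 = 0.65405
  35–39: 5 × 0.020 × 0.8900 = 0.08900
  40–44: 5 × 0.001 × 0.8764 = 0.00438
  45–49: 5 × 0.000 × 0.8711 = 0.00000
Sum = 4.40405
NRR = 0.486 × 4.40405 = 2.14037
NRR > 1, so each generation more than replaces itself.

2.140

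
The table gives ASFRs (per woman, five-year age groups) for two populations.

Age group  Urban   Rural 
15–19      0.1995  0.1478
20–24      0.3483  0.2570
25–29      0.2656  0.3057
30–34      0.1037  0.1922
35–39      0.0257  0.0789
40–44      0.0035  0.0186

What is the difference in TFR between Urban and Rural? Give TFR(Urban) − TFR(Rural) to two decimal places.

Urban:
  Sum of ASFRs = 0.1995 + 0.3483 + 0.2656 + 0.1037 + 0.0257 + 0.0035 = 0.9463
  TFR = 5 × 0.9463 = 4.7315
Rural:
  Sum of ASFRs = 0.1478 + 0.2570 + 0.3057 + 0.1922 + 0.0789 + 0.0186 = 1.0002
  TFR = 5 × 1.0002 = 5.001
Difference = 4.7315 − 5.001 = -0.2695

-0.27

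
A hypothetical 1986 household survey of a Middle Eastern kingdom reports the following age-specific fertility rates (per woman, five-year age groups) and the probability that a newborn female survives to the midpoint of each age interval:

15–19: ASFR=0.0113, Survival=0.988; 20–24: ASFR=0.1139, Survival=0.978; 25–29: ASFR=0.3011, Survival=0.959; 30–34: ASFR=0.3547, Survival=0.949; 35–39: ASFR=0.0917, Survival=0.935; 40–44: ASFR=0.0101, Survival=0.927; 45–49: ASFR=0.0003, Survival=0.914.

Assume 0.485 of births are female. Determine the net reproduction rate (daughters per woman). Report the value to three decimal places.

Proportion female at birth = 0.485.
Survival-weighted fertility by age (5·fₓ·Sₓ):
  15–19: 5 × 0.0113 × 0.988 = 0.05582
  20–24: 5 × 0.1139 × 0.978 = 0.55697
  25–29: 5 × 0.3011 × 0.959 = 1.44377
  30–34: 5 × 0.3547 × 0.949 = 1.68305
  35–39: 5 × 0.0917 × 0.935 = 0.42870
  40–44: 5 × 0.0101 × 0.927 = 0.04681
  45–49: 5 × 0.0003 × 0.914 = 0.00137
Sum = 4.21649
NRR = 0.485 × 4.21649 = 2.04500

2.045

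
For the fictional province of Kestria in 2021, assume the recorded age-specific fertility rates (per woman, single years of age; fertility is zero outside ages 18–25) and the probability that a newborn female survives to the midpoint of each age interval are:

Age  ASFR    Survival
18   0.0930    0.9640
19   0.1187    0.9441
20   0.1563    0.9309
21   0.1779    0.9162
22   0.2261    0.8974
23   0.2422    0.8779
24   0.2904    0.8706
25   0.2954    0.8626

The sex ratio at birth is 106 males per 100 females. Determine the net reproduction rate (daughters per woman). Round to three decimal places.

0.696

Proportion female at birth = 100 / (100 + 106) = 0.48544.
Each age group contributes 1 × ASFR × survival:
  18: 1 × 0.0930 × 0.9640 = 0.08965
  19: 1 × 0.1187 × 0.9441 = 0.11206
  20: 1 × 0.1563 × 0.9309 = 0.14550
  21: 1 × 0.1779 × 0.9162 = 0.16299
  22: 1 × 0.2261 × 0.8974 = 0.20290
  23: 1 × 0.2422 × 0.8779 = 0.21263
  24: 1 × 0.2904 × 0.8706 = 0.25282
  25: 1 × 0.2954 × 0.8626 = 0.25481
Sum = 1.43336
NRR = 0.48544 × 1.43336 = 0.69581
NRR < 1, so the cohort does not fully replace itself.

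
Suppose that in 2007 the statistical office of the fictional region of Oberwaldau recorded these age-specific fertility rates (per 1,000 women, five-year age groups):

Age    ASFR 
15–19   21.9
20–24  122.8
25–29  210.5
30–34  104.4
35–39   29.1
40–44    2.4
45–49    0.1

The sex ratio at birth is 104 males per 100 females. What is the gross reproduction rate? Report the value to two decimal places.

1.20

Proportion female at birth = 100 / (100 + 104) = 0.49020.
Sum of ASFRs = 21.9 + 122.8 + 210.5 + 104.4 + 29.1 + 2.4 + 0.1 = 491.2
TFR = 5 × 491.2 / 1000 = 2.456
GRR = 0.49020 × 2.456 = 1.20393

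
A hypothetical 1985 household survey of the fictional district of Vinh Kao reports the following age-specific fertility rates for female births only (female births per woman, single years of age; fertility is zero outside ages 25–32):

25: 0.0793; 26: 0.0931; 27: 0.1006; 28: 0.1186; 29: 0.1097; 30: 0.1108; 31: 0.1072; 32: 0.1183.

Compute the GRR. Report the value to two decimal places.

0.84

Sum of female ASFRs = 0.0793 + 0.0931 + 0.1006 + 0.1186 + 0.1097 + 0.1108 + 0.1072 + 0.1183 = 0.8376
GRR = 0.8376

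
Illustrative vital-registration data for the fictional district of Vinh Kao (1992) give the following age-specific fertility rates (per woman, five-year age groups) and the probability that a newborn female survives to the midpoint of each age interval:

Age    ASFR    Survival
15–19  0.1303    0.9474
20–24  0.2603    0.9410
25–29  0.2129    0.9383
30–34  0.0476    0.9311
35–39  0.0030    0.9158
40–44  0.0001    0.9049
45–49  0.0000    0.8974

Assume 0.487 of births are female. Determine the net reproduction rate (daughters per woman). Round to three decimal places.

1.498

Proportion female at birth = 0.487.
Survival-weighted fertility by age (5·fₓ·Sₓ):
  15–19: 5 × 0.1303 × 0.9474 = 0.61723
  20–24: 5 × 0.2603 × 0.9410 = 1.22471
  25–29: 5 × 0.2129 × 0.9383 = 0.99882
  30–34: 5 × 0.0476 × 0.9311 = 0.22160
  35–39: 5 × 0.0030 × 0.9158 = 0.01374
  40–44: 5 × 0.0001 × 0.9049 = 0.00045
  45–49: 5 × 0.0000 × 0.8974 = 0.00000
Sum = 3.07655
NRR = 0.487 × 3.07655 = 1.49828
NRR > 1, so each generation more than replaces itself.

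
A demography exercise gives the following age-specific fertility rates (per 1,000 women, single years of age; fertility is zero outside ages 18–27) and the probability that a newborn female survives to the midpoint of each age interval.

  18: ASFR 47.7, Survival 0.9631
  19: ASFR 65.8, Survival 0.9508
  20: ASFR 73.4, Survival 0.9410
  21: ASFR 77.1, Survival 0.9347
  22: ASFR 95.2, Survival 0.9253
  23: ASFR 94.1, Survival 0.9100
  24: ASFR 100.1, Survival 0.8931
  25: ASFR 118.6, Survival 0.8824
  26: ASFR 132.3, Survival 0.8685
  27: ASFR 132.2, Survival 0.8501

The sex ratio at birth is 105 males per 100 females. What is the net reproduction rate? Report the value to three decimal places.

Proportion female at birth = 100 / (100 + 105) = 0.48780.
Survival-weighted fertility by age (1·fₓ·Sₓ):
  18: 1 × 47.7/1000 × 0.9631 = 0.04594
  19: 1 × 65.8/1000 × 0.9508 = 0.06256
  20: 1 × 73.4/1000 × 0.9410 = 0.06907
  21: 1 × 77.1/1000 × 0.9347 = 0.07207
  22: 1 × 95.2/1000 × 0.9253 = 0.08809
  23: 1 × 94.1/1000 × 0.9100 = 0.08563
  24: 1 × 100.1/1000 × 0.8931 = 0.08940
  25: 1 × 118.6/1000 × 0.8824 = 0.10465
  26: 1 × 132.3/1000 × 0.8685 = 0.11490
  27: 1 × 132.2/1000 × 0.8501 = 0.11238
Sum = 0.84469
NRR = 0.48780 × 0.84469 = 0.41204
An NRR under 1 implies long-run decline under these rates.

0.412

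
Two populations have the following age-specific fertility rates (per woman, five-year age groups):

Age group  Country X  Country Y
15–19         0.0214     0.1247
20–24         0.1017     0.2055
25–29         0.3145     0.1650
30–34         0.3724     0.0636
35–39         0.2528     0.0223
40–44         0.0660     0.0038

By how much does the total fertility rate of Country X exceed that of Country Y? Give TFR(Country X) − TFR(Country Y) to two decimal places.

Country X:
  Sum of ASFRs = 0.0214 + 0.1017 + 0.3145 + 0.3724 + 0.2528 + 0.0660 = 1.1288
  TFR = 5 × 1.1288 = 5.644
Country Y:
  Sum of ASFRs = 0.1247 + 0.2055 + 0.1650 + 0.0636 + 0.0223 + 0.0038 = 0.5849
  TFR = 5 × 0.5849 = 2.9245
Difference = 5.644 − 2.9245 = 2.7195

2.72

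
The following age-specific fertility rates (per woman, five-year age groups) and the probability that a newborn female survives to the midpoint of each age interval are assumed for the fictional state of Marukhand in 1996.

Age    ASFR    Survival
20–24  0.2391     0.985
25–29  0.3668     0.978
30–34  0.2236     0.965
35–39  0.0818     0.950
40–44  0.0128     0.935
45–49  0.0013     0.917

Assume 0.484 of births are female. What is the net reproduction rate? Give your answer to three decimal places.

Proportion female at birth = 0.484.
Per-age-group product (5 × ASFR × survival probability):
  20–24: 5 × 0.2391 × 0.985 = 1.17757
  25–29: 5 × 0.3668 × 0.978 = 1.79365
  30–34: 5 × 0.2236 × 0.965 = 1.07887
  35–39: 5 × 0.0818 × 0.950 = 0.38855
  40–44: 5 × 0.0128 × 0.935 = 0.05984
  45–49: 5 × 0.0013 × 0.917 = 0.00596
Sum = 4.50444
NRR = 0.484 × 4.50444 = 2.18015

2.180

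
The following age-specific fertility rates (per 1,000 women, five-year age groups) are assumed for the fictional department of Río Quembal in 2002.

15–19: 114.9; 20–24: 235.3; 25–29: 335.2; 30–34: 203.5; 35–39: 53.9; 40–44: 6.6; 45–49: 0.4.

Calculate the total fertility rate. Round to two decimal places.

Sum of ASFRs = 114.9 + 235.3 + 335.2 + 203.5 + 53.9 + 6.6 + 0.4 = 949.8
TFR = 5 × 949.8 / 1000 = 4.749

4.75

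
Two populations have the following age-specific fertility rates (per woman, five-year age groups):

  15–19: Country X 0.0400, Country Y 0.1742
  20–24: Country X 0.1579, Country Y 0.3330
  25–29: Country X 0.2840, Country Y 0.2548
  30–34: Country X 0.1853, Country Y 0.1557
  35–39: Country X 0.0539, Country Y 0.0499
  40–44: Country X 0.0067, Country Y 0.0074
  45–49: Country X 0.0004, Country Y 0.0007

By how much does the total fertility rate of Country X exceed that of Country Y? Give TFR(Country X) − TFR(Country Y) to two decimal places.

Country X:
  Sum of ASFRs = 0.0400 + 0.1579 + 0.2840 + 0.1853 + 0.0539 + 0.0067 + 0.0004 = 0.7282
  TFR = 5 × 0.7282 = 3.641
Country Y:
  Sum of ASFRs = 0.1742 + 0.3330 + 0.2548 + 0.1557 + 0.0499 + 0.0074 + 0.0007 = 0.9757
  TFR = 5 × 0.9757 = 4.8785
Difference = 3.641 − 4.8785 = -1.2375

-1.24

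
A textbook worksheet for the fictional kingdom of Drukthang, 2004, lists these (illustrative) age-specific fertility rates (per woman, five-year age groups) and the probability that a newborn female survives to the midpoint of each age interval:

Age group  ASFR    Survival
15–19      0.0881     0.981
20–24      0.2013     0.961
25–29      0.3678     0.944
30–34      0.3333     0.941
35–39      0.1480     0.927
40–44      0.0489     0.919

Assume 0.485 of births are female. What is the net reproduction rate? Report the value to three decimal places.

Proportion female at birth = 0.485.
Per-age-group product (5 × ASFR × survival probability):
  15–19: 5 × 0.0881 × 0.981 = 0.43213
  20–24: 5 × 0.2013 × 0.961 = 0.96725
  25–29: 5 × 0.3678 × 0.944 = 1.73602
  30–34: 5 × 0.3333 × 0.941 = 1.56818
  35–39: 5 × 0.1480 × 0.927 = 0.68598
  40–44: 5 × 0.0489 × 0.919 = 0.22470
Sum = 5.61426
NRR = 0.485 × 5.61426 = 2.72292
An NRR exceeding 1 indicates intrinsic growth under these rates.

2.723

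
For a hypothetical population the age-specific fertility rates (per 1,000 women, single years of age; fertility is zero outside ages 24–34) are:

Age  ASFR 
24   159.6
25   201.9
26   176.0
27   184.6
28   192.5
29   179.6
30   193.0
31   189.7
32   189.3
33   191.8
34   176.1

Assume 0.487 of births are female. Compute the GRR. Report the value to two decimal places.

0.99

Proportion female at birth = 0.487.
Sum of ASFRs = 159.6 + 201.9 + 176.0 + 184.6 + 192.5 + 179.6 + 193.0 + 189.7 + 189.3 + 191.8 + 176.1 = 2034.1
TFR = 2034.1 / 1000 = 2.0341
GRR = 0.487 × 2.0341 = 0.99061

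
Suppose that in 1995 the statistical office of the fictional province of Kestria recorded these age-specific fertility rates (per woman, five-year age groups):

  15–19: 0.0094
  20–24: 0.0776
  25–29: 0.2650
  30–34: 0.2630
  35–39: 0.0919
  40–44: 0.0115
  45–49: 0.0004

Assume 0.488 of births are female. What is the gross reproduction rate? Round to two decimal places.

Proportion female at birth = 0.488.
Sum of ASFRs = 0.0094 + 0.0776 + 0.2650 + 0.2630 + 0.0919 + 0.0115 + 0.0004 = 0.7188
TFR = 5 × 0.7188 = 3.594
GRR = 0.488 × 3.594 = 1.75387

1.75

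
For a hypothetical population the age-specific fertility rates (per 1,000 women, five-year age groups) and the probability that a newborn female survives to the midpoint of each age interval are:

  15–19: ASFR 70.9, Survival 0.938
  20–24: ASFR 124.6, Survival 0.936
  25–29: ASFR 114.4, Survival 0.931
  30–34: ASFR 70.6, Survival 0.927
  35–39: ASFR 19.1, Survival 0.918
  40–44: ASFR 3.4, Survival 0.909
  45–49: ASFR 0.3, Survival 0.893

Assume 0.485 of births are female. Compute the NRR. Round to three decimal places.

0.912

Proportion female at birth = 0.485.
Each age group contributes 5 × ASFR × survival:
  15–19: 5 × 70.9/1000 × 0.938 = 0.33252
  20–24: 5 × 124.6/1000 × 0.936 = 0.58313
  25–29: 5 × 114.4/1000 × 0.931 = 0.53253
  30–34: 5 × 70.6/1000 × 0.927 = 0.32723
  35–39: 5 × 19.1/1000 × 0.918 = 0.08767
  40–44: 5 × 3.4/1000 × 0.909 = 0.01545
  45–49: 5 × 0.3/1000 × 0.893 = 0.00134
Sum = 1.87987
NRR = 0.485 × 1.87987 = 0.91174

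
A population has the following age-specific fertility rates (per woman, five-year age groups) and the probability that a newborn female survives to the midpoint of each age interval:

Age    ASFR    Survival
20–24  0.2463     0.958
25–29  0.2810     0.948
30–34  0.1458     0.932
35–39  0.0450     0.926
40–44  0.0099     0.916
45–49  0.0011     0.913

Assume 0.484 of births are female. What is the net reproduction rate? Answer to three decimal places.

1.670

Proportion female at birth = 0.484.
Survival-weighted fertility by age (5·fₓ·Sₓ):
  20–24: 5 × 0.2463 × 0.958 = 1.17978
  25–29: 5 × 0.2810 × 0.948 = 1.33194
  30–34: 5 × 0.1458 × 0.932 = 0.67943
  35–39: 5 × 0.0450 × 0.926 = 0.20835
  40–44: 5 × 0.0099 × 0.916 = 0.04534
  45–49: 5 × 0.0011 × 0.913 = 0.00502
Sum = 3.44986
NRR = 0.484 × 3.44986 = 1.66973
An NRR exceeding 1 indicates intrinsic growth under these rates.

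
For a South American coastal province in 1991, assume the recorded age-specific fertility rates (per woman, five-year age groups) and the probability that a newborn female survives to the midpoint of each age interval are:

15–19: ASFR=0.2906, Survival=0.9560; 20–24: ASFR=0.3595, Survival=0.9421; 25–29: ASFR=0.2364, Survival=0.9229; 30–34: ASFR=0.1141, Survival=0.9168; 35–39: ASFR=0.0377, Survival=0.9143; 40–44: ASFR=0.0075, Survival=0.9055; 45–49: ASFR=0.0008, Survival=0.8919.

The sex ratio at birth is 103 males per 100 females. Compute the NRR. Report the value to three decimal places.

2.417

Proportion female at birth = 100 / (100 + 103) = 0.49261.
Each age group contributes 5 × ASFR × survival:
  15–19: 5 × 0.2906 × 0.9560 = 1.38907
  20–24: 5 × 0.3595 × 0.9421 = 1.69342
  25–29: 5 × 0.2364 × 0.9229 = 1.09087
  30–34: 5 × 0.1141 × 0.9168 = 0.52303
  35–39: 5 × 0.0377 × 0.9143 = 0.17235
  40–44: 5 × 0.0075 × 0.9055 = 0.03396
  45–49: 5 × 0.0008 × 0.8919 = 0.00357
Sum = 4.90627
NRR = 0.49261 × 4.90627 = 2.41688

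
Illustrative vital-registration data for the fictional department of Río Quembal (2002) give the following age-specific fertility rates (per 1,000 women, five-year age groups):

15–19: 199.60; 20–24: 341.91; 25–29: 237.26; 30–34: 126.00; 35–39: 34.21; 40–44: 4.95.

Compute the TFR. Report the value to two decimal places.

4.72

Sum of ASFRs = 199.60 + 341.91 + 237.26 + 126.00 + 34.21 + 4.95 = 943.93
TFR = 5 × 943.93 / 1000 = 4.71965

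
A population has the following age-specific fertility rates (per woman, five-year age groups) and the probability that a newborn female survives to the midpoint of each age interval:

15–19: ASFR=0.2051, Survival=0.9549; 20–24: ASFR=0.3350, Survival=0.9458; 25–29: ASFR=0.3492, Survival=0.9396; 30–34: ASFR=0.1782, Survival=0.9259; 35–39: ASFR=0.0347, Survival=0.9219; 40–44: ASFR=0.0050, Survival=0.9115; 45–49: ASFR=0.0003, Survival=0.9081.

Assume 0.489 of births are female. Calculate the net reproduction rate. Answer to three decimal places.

2.549

Proportion female at birth = 0.489.
Each age group contributes 5 × ASFR × survival:
  15–19: 5 × 0.2051 × 0.9549 = 0.97925
  20–24: 5 × 0.3350 × 0.9458 = 1.58422
  25–29: 5 × 0.3492 × 0.9396 = 1.64054
  30–34: 5 × 0.1782 × 0.9259 = 0.82498
  35–39: 5 × 0.0347 × 0.9219 = 0.15995
  40–44: 5 × 0.0050 × 0.9115 = 0.02279
  45–49: 5 × 0.0003 × 0.9081 = 0.00136
Sum = 5.21309
NRR = 0.489 × 5.21309 = 2.54920
An NRR exceeding 1 indicates intrinsic growth under these rates.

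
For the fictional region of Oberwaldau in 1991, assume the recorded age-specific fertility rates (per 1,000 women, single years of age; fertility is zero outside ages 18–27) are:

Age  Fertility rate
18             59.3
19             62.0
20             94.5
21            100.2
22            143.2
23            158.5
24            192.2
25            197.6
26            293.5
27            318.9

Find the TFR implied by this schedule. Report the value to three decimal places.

Sum of ASFRs = 59.3 + 62.0 + 94.5 + 100.2 + 143.2 + 158.5 + 192.2 + 197.6 + 293.5 + 318.9 = 1619.9
TFR = 1619.9 / 1000 = 1.6199

1.620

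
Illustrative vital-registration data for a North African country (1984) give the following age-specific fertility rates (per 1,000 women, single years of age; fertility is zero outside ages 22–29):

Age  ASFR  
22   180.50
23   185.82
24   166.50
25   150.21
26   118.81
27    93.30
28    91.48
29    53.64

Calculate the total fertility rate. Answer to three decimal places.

1.040

Sum of ASFRs = 180.50 + 185.82 + 166.50 + 150.21 + 118.81 + 93.30 + 91.48 + 53.64 = 1040.26
TFR = 1040.26 / 1000 = 1.04026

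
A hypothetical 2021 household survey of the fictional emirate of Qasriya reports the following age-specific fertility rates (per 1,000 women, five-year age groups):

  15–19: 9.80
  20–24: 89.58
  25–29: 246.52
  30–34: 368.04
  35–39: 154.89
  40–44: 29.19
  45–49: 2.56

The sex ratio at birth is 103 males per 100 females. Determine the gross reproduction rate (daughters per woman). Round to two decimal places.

2.22

Proportion female at birth = 100 / (100 + 103) = 0.49261.
Sum of ASFRs = 9.80 + 89.58 + 246.52 + 368.04 + 154.89 + 29.19 + 2.56 = 900.58
TFR = 5 × 900.58 / 1000 = 4.5029
GRR = 0.49261 × 4.5029 = 2.21817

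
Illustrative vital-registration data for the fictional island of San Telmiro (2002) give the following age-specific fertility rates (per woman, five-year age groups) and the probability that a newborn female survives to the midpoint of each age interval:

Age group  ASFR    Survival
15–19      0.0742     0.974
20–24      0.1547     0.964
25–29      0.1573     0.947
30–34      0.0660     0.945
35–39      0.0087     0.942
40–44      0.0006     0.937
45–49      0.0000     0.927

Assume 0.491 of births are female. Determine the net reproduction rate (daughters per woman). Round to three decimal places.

1.084

Proportion female at birth = 0.491.
Per-age-group product (5 × ASFR × survival probability):
  15–19: 5 × 0.0742 × 0.974 = 0.36135
  20–24: 5 × 0.1547 × 0.964 = 0.74565
  25–29: 5 × 0.1573 × 0.947 = 0.74482
  30–34: 5 × 0.0660 × 0.945 = 0.31185
  35–39: 5 × 0.0087 × 0.942 = 0.04098
  40–44: 5 × 0.0006 × 0.937 = 0.00281
  45–49: 5 × 0.0000 × 0.927 = 0.00000
Sum = 2.20746
NRR = 0.491 × 2.20746 = 1.08386
An NRR exceeding 1 indicates intrinsic growth under these rates.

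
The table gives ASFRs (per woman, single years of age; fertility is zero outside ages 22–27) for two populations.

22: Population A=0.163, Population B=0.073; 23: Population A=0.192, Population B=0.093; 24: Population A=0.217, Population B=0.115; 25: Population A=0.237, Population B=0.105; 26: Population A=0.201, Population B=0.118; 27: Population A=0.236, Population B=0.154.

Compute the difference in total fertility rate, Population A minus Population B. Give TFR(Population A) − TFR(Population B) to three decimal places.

Population A:
  Sum of ASFRs = 0.163 + 0.192 + 0.217 + 0.237 + 0.201 + 0.236 = 1.246
  TFR = 1.246
Population B:
  Sum of ASFRs = 0.073 + 0.093 + 0.115 + 0.105 + 0.118 + 0.154 = 0.658
  TFR = 0.658
Difference = 1.246 − 0.658 = 0.588

0.588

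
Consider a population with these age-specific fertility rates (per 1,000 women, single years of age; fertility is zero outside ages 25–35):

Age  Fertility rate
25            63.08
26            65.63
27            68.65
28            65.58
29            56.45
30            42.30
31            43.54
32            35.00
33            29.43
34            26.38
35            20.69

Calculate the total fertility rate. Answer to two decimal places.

Sum of ASFRs = 63.08 + 65.63 + 68.65 + 65.58 + 56.45 + 42.30 + 43.54 + 35.00 + 29.43 + 26.38 + 20.69 = 516.73
TFR = 516.73 / 1000 = 0.51673

0.52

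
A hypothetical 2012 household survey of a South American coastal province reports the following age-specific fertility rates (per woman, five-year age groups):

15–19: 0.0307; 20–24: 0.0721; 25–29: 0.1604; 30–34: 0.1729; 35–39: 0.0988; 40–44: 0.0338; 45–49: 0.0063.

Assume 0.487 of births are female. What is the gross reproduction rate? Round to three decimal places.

Proportion female at birth = 0.487.
Sum of ASFRs = 0.0307 + 0.0721 + 0.1604 + 0.1729 + 0.0988 + 0.0338 + 0.0063 = 0.5750
TFR = 5 × 0.5750 = 2.875
GRR = 0.487 × 2.875 = 1.40013

1.400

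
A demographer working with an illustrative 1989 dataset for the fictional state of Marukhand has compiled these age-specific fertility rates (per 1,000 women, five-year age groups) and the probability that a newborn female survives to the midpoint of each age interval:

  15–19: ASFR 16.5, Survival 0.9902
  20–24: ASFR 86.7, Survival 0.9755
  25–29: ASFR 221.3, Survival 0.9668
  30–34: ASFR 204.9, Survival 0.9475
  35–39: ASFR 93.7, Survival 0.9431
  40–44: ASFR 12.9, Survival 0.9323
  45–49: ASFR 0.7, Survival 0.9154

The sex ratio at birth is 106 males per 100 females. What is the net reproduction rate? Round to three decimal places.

Proportion female at birth = 100 / (100 + 106) = 0.48544.
Survival-weighted fertility by age (5·fₓ·Sₓ):
  15–19: 5 × 16.5/1000 × 0.9902 = 0.08169
  20–24: 5 × 86.7/1000 × 0.9755 = 0.42288
  25–29: 5 × 221.3/1000 × 0.9668 = 1.06976
  30–34: 5 × 204.9/1000 × 0.9475 = 0.97071
  35–39: 5 × 93.7/1000 × 0.9431 = 0.44184
  40–44: 5 × 12.9/1000 × 0.9323 = 0.06013
  45–49: 5 × 0.7/1000 × 0.9154 = 0.00320
Sum = 3.05021
NRR = 0.48544 × 3.05021 = 1.48069
An NRR exceeding 1 indicates intrinsic growth under these rates.

1.481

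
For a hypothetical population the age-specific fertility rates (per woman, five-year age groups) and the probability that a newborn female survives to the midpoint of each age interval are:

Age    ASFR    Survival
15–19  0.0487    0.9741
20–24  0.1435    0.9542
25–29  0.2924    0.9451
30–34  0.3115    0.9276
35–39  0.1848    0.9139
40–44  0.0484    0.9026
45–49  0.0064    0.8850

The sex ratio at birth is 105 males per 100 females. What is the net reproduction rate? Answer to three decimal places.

Proportion female at birth = 100 / (100 + 105) = 0.48780.
Each age group contributes 5 × ASFR × survival:
  15–19: 5 × 0.0487 × 0.9741 = 0.23719
  20–24: 5 × 0.1435 × 0.9542 = 0.68464
  25–29: 5 × 0.2924 × 0.9451 = 1.38174
  30–34: 5 × 0.3115 × 0.9276 = 1.44474
  35–39: 5 × 0.1848 × 0.9139 = 0.84444
  40–44: 5 × 0.0484 × 0.9026 = 0.21843
  45–49: 5 × 0.0064 × 0.8850 = 0.02832
Sum = 4.83950
NRR = 0.48780 × 4.83950 = 2.36071

2.361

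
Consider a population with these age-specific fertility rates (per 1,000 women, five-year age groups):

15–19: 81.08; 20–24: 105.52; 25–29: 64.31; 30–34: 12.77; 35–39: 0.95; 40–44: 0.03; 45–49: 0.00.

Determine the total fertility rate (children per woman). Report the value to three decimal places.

Sum of ASFRs = 81.08 + 105.52 + 64.31 + 12.77 + 0.95 + 0.03 + 0.00 = 264.66
TFR = 5 × 264.66 / 1000 = 1.3233

1.323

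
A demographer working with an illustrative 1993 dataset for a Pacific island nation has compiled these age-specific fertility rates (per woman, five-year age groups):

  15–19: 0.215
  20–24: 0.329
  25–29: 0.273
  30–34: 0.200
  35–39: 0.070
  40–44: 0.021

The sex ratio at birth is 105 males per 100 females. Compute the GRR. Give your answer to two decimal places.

2.70

Proportion female at birth = 100 / (100 + 105) = 0.48780.
Sum of ASFRs = 0.215 + 0.329 + 0.273 + 0.200 + 0.070 + 0.021 = 1.108
TFR = 5 × 1.108 = 5.54
GRR = 0.48780 × 5.54 = 2.70241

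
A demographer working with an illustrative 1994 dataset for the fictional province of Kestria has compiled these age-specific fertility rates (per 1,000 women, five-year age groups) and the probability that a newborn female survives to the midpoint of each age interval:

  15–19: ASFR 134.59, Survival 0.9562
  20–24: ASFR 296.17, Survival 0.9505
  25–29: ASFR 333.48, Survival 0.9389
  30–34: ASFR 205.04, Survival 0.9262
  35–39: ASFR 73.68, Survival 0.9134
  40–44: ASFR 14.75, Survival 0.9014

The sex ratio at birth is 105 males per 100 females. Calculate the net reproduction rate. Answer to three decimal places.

2.424

Proportion female at birth = 100 / (100 + 105) = 0.48780.
Per-age-group product (5 × ASFR × survival probability):
  15–19: 5 × 134.59/1000 × 0.9562 = 0.64347
  20–24: 5 × 296.17/1000 × 0.9505 = 1.40755
  25–29: 5 × 333.48/1000 × 0.9389 = 1.56552
  30–34: 5 × 205.04/1000 × 0.9262 = 0.94954
  35–39: 5 × 73.68/1000 × 0.9134 = 0.33650
  40–44: 5 × 14.75/1000 × 0.9014 = 0.06648
Sum = 4.96906
NRR = 0.48780 × 4.96906 = 2.42391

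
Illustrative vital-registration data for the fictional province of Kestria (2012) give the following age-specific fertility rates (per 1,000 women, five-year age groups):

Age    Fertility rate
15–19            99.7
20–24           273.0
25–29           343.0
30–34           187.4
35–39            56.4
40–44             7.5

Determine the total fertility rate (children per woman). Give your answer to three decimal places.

Sum of ASFRs = 99.7 + 273.0 + 343.0 + 187.4 + 56.4 + 7.5 = 967.0
TFR = 5 × 967.0 / 1000 = 4.835

4.835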